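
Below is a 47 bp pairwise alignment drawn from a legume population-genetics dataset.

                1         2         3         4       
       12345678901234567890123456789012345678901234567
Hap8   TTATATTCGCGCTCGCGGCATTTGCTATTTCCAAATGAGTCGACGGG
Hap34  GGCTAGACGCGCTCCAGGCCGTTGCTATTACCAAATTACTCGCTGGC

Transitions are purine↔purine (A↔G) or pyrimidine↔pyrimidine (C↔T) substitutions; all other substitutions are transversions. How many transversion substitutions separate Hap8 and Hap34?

14

Differing sites — 1:T/G (Tv); 2:T/G (Tv); 3:A/C (Tv); 6:T/G (Tv); 7:T/A (Tv); 15:G/C (Tv); 16:C/A (Tv); 20:A/C (Tv); 21:T/G (Tv); 30:T/A (Tv); 37:G/T (Tv); 39:G/C (Tv); 43:A/C (Tv); 44:C/T (Ti); 47:G/C (Tv).
Of the 15 differences, 1 transition and 14 transversions, so the answer is 14.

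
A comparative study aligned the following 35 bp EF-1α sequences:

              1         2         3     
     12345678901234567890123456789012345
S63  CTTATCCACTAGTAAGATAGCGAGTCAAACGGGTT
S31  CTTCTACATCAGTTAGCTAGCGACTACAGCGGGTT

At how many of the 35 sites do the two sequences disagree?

Mismatches occur at site 4 (A↔C), site 6 (C↔A), site 9 (C↔T), site 10 (T↔C), site 14 (A↔T), site 17 (A↔C), site 24 (G↔C), site 26 (C↔A), site 27 (A↔C), site 29 (A↔G).
That gives 10 mismatches out of 35 aligned sites, so the Hamming distance is 10.

10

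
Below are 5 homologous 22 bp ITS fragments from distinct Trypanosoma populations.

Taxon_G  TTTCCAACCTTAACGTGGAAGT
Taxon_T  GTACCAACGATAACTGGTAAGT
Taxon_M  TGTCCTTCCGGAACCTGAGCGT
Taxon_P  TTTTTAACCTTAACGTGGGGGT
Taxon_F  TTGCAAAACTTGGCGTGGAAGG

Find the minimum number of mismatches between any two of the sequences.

4

Pairwise Hamming distances:
  Taxon_G vs Taxon_T: 7
  Taxon_G vs Taxon_M: 9
  Taxon_G vs Taxon_P: 4
  Taxon_G vs Taxon_F: 6
  Taxon_T vs Taxon_M: 13
  Taxon_T vs Taxon_P: 11
  Taxon_T vs Taxon_F: 12
  Taxon_M vs Taxon_P: 10
  Taxon_M vs Taxon_F: 15
  Taxon_P vs Taxon_F: 9
The smallest is 4, between Taxon_G and Taxon_P.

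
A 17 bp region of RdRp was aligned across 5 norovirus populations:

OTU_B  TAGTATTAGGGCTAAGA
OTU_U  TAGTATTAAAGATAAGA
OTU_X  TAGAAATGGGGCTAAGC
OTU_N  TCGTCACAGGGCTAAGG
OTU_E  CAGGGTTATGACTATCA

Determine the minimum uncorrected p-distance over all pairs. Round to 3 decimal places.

Pairwise Hamming distances:
  OTU_B vs OTU_U: 3
  OTU_B vs OTU_X: 4
  OTU_B vs OTU_N: 5
  OTU_B vs OTU_E: 7
  OTU_U vs OTU_X: 7
  OTU_U vs OTU_N: 8
  OTU_U vs OTU_E: 9
  OTU_X vs OTU_N: 6
  OTU_X vs OTU_E: 10
  OTU_N vs OTU_E: 11
The smallest is 3 mismatches, between OTU_B and OTU_U; p = 3/17 = 0.176.

0.176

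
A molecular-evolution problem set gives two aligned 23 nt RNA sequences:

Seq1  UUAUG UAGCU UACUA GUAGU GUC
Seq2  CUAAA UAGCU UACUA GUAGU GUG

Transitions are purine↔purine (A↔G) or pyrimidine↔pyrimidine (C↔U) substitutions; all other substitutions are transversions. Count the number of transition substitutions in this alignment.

The sequences differ at positions 1 (U/C, transition), 4 (U/A, transversion), 5 (G/A, transition), 23 (C/G, transversion).
Of the 4 differences, 2 transitions and 2 transversions, so the answer is 2.

2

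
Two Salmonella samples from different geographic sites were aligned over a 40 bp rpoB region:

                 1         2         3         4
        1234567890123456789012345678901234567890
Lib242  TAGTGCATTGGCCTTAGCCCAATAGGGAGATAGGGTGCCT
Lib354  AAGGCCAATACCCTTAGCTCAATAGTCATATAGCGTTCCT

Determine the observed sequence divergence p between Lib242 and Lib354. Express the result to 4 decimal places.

The sequences differ at positions 1 (T/A), 4 (T/G), 5 (G/C), 8 (T/A), 10 (G/A), 11 (G/C), 19 (C/T), 26 (G/T), 27 (G/C), 29 (G/T), 34 (G/C), 37 (G/T).
There are 12 differences over 40 sites, so p = 12/40 = 0.3000.

0.3000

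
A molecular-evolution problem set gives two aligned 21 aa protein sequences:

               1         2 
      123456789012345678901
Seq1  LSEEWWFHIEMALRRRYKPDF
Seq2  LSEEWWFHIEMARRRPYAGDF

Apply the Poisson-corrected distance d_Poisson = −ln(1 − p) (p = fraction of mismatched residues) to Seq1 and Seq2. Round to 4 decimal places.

0.2113

Differing sites — 13:L/R; 16:R/P; 18:K/A; 19:P/G.
p = 4/21 = 0.190476.
d = −ln(1 − 0.190476) = −ln(0.809524) = 0.2113.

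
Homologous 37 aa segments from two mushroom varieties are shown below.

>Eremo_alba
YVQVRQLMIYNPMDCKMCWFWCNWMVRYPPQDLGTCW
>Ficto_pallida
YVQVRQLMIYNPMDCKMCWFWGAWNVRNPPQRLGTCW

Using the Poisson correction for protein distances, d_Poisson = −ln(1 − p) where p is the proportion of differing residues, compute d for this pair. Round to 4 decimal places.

0.1452

The sequences differ at positions 22 (C/G), 23 (N/A), 25 (M/N), 28 (Y/N), 32 (D/R).
p = 5/37 = 0.135135.
d = −ln(1 − 0.135135) = −ln(0.864865) = 0.1452.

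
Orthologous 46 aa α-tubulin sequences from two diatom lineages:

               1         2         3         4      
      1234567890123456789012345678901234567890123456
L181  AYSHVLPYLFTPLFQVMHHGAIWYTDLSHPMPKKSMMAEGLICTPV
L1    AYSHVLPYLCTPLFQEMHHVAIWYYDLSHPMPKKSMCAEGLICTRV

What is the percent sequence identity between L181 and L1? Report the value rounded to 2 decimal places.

86.96%

Mismatches occur at site 10 (F→C), site 16 (V→E), site 20 (G→V), site 25 (T→Y), site 37 (M→C), site 45 (P→R).
40 of the 46 sites match, so the percent identity is 40/46 × 100 = 86.96%.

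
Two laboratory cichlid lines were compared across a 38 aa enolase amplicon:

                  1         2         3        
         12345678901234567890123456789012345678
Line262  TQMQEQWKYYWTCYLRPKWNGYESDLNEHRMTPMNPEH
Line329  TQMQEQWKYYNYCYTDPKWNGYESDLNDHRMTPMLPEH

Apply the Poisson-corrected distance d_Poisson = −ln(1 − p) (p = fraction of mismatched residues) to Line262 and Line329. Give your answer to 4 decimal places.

The sequences differ at positions 11 (W/N), 12 (T/Y), 15 (L/T), 16 (R/D), 28 (E/D), 35 (N/L).
p = 6/38 = 0.157895.
d = −ln(1 − 0.157895) = −ln(0.842105) = 0.1719.

0.1719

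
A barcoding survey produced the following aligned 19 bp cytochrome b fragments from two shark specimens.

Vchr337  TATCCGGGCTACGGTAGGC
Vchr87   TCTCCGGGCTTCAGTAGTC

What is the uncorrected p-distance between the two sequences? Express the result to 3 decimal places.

0.211

Differing sites — 2:A/C; 11:A/T; 13:G/A; 18:G/T.
There are 4 differences over 19 sites, so p = 4/19 = 0.211.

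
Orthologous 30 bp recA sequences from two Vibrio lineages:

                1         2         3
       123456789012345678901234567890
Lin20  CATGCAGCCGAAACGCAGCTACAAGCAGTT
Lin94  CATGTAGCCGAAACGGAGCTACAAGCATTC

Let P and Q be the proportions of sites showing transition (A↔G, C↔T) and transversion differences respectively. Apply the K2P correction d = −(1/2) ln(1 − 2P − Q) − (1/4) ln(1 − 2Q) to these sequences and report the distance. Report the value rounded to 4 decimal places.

Differing sites — 5:C/T (Ti); 16:C/G (Tv); 28:G/T (Tv); 30:T/C (Ti).
Of the 4 differences, 2 transitions and 2 transversions over 30 sites: P = 2/30 = 0.066667, Q = 2/30 = 0.066667.
d = −0.5·ln(0.799999) − 0.25·ln(0.866666) = −0.5·(-0.223145) − 0.25·(-0.143102) = 0.1473.

0.1473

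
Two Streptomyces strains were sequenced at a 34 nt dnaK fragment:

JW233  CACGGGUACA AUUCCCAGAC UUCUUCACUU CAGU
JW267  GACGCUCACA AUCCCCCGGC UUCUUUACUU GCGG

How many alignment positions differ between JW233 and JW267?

Differing sites — 1:C/G; 5:G/C; 6:G/U; 7:U/C; 13:U/C; 17:A/C; 19:A/G; 26:C/U; 31:C/G; 32:A/C; 34:U/G.
That gives 11 mismatches out of 34 aligned sites, so the Hamming distance is 11.

11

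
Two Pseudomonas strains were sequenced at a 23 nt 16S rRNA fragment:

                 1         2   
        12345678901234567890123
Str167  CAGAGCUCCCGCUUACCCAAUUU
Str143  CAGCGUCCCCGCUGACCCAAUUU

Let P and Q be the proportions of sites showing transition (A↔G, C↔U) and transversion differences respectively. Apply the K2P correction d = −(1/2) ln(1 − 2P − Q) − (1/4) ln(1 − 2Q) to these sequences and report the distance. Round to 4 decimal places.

0.1989

Mismatches occur at site 4 (A/C, transversion), site 6 (C/U, transition), site 7 (U/C, transition), site 14 (U/G, transversion).
Of the 4 differences, 2 transitions and 2 transversions over 23 sites: P = 2/23 = 0.086957, Q = 2/23 = 0.086957.
d = −0.5·ln(0.739129) − 0.25·ln(0.826086) = −0.5·(-0.302283) − 0.25·(-0.191056) = 0.1989.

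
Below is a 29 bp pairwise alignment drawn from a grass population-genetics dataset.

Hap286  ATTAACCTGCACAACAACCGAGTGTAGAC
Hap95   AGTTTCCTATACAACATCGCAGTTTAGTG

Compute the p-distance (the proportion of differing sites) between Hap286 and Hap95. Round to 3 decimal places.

Differing sites — 2:T/G; 4:A/T; 5:A/T; 9:G/A; 10:C/T; 17:A/T; 19:C/G; 20:G/C; 24:G/T; 28:A/T; 29:C/G.
There are 11 differences over 29 sites, so p = 11/29 = 0.379.

0.379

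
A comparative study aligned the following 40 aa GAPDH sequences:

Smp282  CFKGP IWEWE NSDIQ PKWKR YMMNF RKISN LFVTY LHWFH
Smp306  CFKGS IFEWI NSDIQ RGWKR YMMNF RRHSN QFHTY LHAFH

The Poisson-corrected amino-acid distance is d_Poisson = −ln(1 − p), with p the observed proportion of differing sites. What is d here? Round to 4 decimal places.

Mismatches occur at site 5 (P/S), site 7 (W/F), site 10 (E/I), site 16 (P/R), site 17 (K/G), site 27 (K/R), site 28 (I/H), site 31 (L/Q), site 33 (V/H), site 38 (W/A).
p = 10/40 = 0.250000.
d = −ln(1 − 0.250000) = −ln(0.750000) = 0.2877.

0.2877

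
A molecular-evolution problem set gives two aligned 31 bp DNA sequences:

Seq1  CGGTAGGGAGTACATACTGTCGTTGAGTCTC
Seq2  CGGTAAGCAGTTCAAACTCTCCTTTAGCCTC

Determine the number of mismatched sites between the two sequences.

8

Mismatches occur at site 6 (G→A), site 8 (G→C), site 12 (A→T), site 15 (T→A), site 19 (G→C), site 22 (G→C), site 25 (G→T), site 28 (T→C).
That gives 8 mismatches out of 31 aligned sites, so the Hamming distance is 8.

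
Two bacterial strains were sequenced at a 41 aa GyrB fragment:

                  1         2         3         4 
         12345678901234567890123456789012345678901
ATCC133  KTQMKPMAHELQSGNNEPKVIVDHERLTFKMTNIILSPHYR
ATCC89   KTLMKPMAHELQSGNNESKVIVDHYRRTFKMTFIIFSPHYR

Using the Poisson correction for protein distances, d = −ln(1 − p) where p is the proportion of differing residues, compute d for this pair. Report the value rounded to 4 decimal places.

Mismatches occur at site 3 (Q→L), site 18 (P→S), site 25 (E→Y), site 27 (L→R), site 33 (N→F), site 36 (L→F).
p = 6/41 = 0.146341.
d = −ln(1 − 0.146341) = −ln(0.853659) = 0.1582.

0.1582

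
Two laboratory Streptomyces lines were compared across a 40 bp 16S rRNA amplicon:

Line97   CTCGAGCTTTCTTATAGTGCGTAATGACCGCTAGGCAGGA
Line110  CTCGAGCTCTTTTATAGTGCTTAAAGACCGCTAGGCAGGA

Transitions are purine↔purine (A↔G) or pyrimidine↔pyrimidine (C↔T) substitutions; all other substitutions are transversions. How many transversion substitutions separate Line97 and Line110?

2

The sequences differ at positions 9 (T/C, transition), 11 (C/T, transition), 21 (G/T, transversion), 25 (T/A, transversion).
Of the 4 differences, 2 transitions and 2 transversions, so the answer is 2.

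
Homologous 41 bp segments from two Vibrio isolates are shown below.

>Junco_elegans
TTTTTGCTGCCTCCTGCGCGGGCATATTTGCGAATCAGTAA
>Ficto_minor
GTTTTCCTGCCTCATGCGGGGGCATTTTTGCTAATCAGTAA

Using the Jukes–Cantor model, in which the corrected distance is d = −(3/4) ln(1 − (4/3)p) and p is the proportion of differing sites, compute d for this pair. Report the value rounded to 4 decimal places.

The sequences differ at positions 1 (T/G), 6 (G/C), 14 (C/A), 19 (C/G), 26 (A/T), 32 (G/T).
p = 6/41 = 0.146341.
d = −0.75 · ln(1 − (4/3)·0.146341) = −0.75 · ln(0.804879) = −0.75 · (-0.217063) = 0.1628.

0.1628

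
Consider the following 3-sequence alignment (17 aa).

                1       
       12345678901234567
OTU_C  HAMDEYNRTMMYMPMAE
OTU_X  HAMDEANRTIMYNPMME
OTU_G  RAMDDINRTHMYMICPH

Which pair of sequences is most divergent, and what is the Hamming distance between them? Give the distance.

Pairwise Hamming distances:
  OTU_C vs OTU_X: 4
  OTU_C vs OTU_G: 8
  OTU_X vs OTU_G: 9
The largest is 9, between OTU_X and OTU_G.

9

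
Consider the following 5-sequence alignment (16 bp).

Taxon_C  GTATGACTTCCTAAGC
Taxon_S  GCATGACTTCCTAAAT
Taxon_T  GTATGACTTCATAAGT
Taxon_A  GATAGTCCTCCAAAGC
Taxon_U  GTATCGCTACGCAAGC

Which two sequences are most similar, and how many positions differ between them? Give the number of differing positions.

Pairwise Hamming distances:
  Taxon_C vs Taxon_S: 3
  Taxon_C vs Taxon_T: 2
  Taxon_C vs Taxon_A: 6
  Taxon_C vs Taxon_U: 5
  Taxon_S vs Taxon_T: 3
  Taxon_S vs Taxon_A: 8
  Taxon_S vs Taxon_U: 8
  Taxon_T vs Taxon_A: 8
  Taxon_T vs Taxon_U: 6
  Taxon_A vs Taxon_U: 9
The smallest is 2, between Taxon_C and Taxon_T.

2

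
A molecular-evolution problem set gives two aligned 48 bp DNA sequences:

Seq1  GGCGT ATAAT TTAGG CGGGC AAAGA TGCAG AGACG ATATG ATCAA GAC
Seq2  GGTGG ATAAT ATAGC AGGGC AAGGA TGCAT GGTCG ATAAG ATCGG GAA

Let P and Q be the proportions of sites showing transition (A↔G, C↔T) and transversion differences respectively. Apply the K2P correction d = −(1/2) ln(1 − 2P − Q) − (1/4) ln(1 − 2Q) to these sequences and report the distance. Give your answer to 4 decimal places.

0.3364

Mismatches occur at site 3 (C↔T, transition), site 5 (T↔G, transversion), site 11 (T↔A, transversion), site 15 (G↔C, transversion), site 16 (C↔A, transversion), site 23 (A↔G, transition), site 30 (G↔T, transversion), site 31 (A↔G, transition), site 33 (A↔T, transversion), site 39 (T↔A, transversion), site 44 (A↔G, transition), site 45 (A↔G, transition), site 48 (C↔A, transversion).
Of the 13 differences, 5 transitions and 8 transversions over 48 sites: P = 5/48 = 0.104167, Q = 8/48 = 0.166667.
d = −0.5·ln(0.624999) − 0.25·ln(0.666666) = −0.5·(-0.470005) − 0.25·(-0.405466) = 0.3364.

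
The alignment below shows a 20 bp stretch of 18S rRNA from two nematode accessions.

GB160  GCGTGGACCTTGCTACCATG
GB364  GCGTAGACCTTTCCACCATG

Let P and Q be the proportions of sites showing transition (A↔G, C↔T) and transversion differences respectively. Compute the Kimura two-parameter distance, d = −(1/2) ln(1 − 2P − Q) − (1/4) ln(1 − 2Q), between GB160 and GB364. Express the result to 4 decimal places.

0.1702

The sequences differ at positions 5 (G/A, transition), 12 (G/T, transversion), 14 (T/C, transition).
Of the 3 differences, 2 transitions and 1 transversion over 20 sites: P = 2/20 = 0.100000, Q = 1/20 = 0.050000.
d = −0.5·ln(0.750000) − 0.25·ln(0.900000) = −0.5·(-0.287682) − 0.25·(-0.105361) = 0.1702.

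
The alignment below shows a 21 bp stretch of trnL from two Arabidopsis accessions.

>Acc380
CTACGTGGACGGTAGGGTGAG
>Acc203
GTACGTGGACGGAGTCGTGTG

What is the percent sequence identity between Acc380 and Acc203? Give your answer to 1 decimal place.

The sequences differ at positions 1 (C/G), 13 (T/A), 14 (A/G), 15 (G/T), 16 (G/C), 20 (A/T).
15 of the 21 sites match, so the percent identity is 15/21 × 100 = 71.4%.

71.4%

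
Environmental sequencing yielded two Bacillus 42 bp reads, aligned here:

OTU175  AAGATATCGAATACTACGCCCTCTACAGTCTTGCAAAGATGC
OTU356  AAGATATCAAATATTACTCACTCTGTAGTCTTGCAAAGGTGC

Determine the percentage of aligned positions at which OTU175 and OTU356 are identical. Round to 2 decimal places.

83.33%

Mismatches occur at site 9 (G/A), site 14 (C/T), site 18 (G/T), site 20 (C/A), site 25 (A/G), site 26 (C/T), site 39 (A/G).
35 of the 42 sites match, so the percent identity is 35/42 × 100 = 83.33%.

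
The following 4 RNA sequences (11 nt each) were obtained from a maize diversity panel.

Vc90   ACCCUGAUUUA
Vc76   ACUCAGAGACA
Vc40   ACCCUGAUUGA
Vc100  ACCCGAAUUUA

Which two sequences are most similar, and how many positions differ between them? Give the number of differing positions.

1

Pairwise Hamming distances:
  Vc90 vs Vc76: 5
  Vc90 vs Vc40: 1
  Vc90 vs Vc100: 2
  Vc76 vs Vc40: 5
  Vc76 vs Vc100: 6
  Vc40 vs Vc100: 3
The smallest is 1, between Vc90 and Vc40.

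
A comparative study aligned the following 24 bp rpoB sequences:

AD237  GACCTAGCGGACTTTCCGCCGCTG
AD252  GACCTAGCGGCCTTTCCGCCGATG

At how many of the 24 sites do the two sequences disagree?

The sequences differ at positions 11 (A/C), 22 (C/A).
That gives 2 mismatches out of 24 aligned sites, so the Hamming distance is 2.

2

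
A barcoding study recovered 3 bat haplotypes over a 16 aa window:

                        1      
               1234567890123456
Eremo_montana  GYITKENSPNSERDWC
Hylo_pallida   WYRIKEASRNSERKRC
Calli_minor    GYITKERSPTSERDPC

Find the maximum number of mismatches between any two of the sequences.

Pairwise Hamming distances:
  Eremo_montana vs Hylo_pallida: 7
  Eremo_montana vs Calli_minor: 3
  Hylo_pallida vs Calli_minor: 8
The largest is 8, between Hylo_pallida and Calli_minor.

8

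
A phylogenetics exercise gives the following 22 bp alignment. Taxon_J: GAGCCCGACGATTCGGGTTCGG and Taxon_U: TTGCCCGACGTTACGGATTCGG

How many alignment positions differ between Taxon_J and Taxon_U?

5

The sequences differ at positions 1 (G/T), 2 (A/T), 11 (A/T), 13 (T/A), 17 (G/A).
That gives 5 mismatches out of 22 aligned sites, so the Hamming distance is 5.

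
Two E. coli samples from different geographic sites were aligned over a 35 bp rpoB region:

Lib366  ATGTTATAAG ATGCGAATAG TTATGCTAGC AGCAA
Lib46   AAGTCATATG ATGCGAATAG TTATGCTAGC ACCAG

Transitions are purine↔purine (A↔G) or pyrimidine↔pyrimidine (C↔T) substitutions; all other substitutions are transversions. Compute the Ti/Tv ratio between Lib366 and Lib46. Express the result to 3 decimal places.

Differing sites — 2:T/A (Tv); 5:T/C (Ti); 9:A/T (Tv); 32:G/C (Tv); 35:A/G (Ti).
Of the 5 differences, 2 transitions and 3 transversions, so Ti/Tv = 2/3 = 0.667.

0.667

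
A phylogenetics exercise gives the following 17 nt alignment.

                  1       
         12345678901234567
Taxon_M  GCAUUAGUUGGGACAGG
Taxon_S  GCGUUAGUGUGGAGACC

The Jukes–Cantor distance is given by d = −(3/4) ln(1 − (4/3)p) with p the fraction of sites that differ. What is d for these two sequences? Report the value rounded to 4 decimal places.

Differing sites — 3:A/G; 9:U/G; 10:G/U; 14:C/G; 16:G/C; 17:G/C.
p = 6/17 = 0.352941.
d = −0.75 · ln(1 − (4/3)·0.352941) = −0.75 · ln(0.529412) = −0.75 · (-0.635988) = 0.4770.

0.4770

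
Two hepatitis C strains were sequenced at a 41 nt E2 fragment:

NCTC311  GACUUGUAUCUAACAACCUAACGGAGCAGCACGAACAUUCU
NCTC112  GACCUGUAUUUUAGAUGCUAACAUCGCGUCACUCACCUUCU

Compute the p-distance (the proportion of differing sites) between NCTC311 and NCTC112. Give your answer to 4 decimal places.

0.3415

Differing sites — 4:U/C; 10:C/U; 12:A/U; 14:C/G; 16:A/U; 17:C/G; 23:G/A; 24:G/U; 25:A/C; 28:A/G; 29:G/U; 33:G/U; 34:A/C; 37:A/C.
There are 14 differences over 41 sites, so p = 14/41 = 0.3415.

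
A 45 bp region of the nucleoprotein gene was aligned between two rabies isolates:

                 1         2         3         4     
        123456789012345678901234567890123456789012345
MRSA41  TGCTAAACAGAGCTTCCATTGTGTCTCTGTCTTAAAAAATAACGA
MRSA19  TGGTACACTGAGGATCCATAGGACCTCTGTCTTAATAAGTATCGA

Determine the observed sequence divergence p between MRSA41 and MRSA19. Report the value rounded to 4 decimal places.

Differing sites — 3:C/G; 6:A/C; 9:A/T; 13:C/G; 14:T/A; 20:T/A; 22:T/G; 23:G/A; 24:T/C; 36:A/T; 39:A/G; 42:A/T.
There are 12 differences over 45 sites, so p = 12/45 = 0.2667.

0.2667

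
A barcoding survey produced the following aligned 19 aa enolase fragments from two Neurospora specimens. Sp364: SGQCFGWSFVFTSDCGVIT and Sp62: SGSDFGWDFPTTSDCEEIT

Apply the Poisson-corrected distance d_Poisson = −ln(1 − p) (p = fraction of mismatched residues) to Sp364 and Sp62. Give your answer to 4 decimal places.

The sequences differ at positions 3 (Q/S), 4 (C/D), 8 (S/D), 10 (V/P), 11 (F/T), 16 (G/E), 17 (V/E).
p = 7/19 = 0.368421.
d = −ln(1 − 0.368421) = −ln(0.631579) = 0.4595.

0.4595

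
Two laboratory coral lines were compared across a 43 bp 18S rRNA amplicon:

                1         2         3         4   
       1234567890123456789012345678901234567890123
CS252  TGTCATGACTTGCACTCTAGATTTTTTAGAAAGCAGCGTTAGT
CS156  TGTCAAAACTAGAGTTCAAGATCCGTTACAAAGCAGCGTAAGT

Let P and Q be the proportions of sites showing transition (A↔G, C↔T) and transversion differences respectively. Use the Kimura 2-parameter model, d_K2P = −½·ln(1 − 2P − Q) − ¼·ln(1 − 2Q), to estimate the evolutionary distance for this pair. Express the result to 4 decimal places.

Differing sites — 6:T/A (Tv); 7:G/A (Ti); 11:T/A (Tv); 13:C/A (Tv); 14:A/G (Ti); 15:C/T (Ti); 18:T/A (Tv); 23:T/C (Ti); 24:T/C (Ti); 25:T/G (Tv); 29:G/C (Tv); 40:T/A (Tv).
Of the 12 differences, 5 transitions and 7 transversions over 43 sites: P = 5/43 = 0.116279, Q = 7/43 = 0.162791.
d = −0.5·ln(0.604651) − 0.25·ln(0.674418) = −0.5·(-0.503104) − 0.25·(-0.393905) = 0.3500.

0.3500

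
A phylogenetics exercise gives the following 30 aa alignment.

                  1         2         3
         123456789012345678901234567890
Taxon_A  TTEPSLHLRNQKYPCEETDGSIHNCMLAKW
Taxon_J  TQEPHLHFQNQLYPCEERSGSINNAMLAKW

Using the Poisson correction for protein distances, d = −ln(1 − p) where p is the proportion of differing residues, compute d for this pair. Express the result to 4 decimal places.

0.3567

Mismatches occur at site 2 (T↔Q), site 5 (S↔H), site 8 (L↔F), site 9 (R↔Q), site 12 (K↔L), site 18 (T↔R), site 19 (D↔S), site 23 (H↔N), site 25 (C↔A).
p = 9/30 = 0.300000.
d = −ln(1 − 0.300000) = −ln(0.700000) = 0.3567.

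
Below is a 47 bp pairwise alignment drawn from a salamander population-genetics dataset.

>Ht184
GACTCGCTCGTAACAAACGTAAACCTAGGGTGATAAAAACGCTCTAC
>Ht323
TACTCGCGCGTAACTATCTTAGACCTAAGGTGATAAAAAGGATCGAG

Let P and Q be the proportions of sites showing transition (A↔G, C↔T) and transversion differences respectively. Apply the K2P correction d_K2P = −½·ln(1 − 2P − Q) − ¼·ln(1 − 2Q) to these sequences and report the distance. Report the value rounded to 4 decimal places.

0.2826

The sequences differ at positions 1 (G/T, transversion), 8 (T/G, transversion), 15 (A/T, transversion), 17 (A/T, transversion), 19 (G/T, transversion), 22 (A/G, transition), 28 (G/A, transition), 40 (C/G, transversion), 42 (C/A, transversion), 45 (T/G, transversion), 47 (C/G, transversion).
Of the 11 differences, 2 transitions and 9 transversions over 47 sites: P = 2/47 = 0.042553, Q = 9/47 = 0.191489.
d = −0.5·ln(0.723405) − 0.25·ln(0.617022) = −0.5·(-0.323786) − 0.25·(-0.482851) = 0.2826.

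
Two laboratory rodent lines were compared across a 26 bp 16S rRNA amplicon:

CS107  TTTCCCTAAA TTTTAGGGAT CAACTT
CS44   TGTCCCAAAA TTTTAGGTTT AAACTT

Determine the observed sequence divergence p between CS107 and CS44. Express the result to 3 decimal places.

0.192

The sequences differ at positions 2 (T/G), 7 (T/A), 18 (G/T), 19 (A/T), 21 (C/A).
There are 5 differences over 26 sites, so p = 5/26 = 0.192.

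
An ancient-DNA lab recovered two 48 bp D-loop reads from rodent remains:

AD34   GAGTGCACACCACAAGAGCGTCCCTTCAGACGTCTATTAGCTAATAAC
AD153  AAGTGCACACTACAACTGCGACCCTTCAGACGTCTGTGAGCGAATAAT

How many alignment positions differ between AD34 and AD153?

The sequences differ at positions 1 (G/A), 11 (C/T), 16 (G/C), 17 (A/T), 21 (T/A), 36 (A/G), 38 (T/G), 42 (T/G), 48 (C/T).
That gives 9 mismatches out of 48 aligned sites, so the Hamming distance is 9.

9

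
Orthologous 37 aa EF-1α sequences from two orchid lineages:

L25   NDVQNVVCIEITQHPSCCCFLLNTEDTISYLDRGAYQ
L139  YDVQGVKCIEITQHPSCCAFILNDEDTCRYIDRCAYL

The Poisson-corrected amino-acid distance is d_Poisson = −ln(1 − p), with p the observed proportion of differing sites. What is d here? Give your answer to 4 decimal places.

0.3528

The sequences differ at positions 1 (N/Y), 5 (N/G), 7 (V/K), 19 (C/A), 21 (L/I), 24 (T/D), 28 (I/C), 29 (S/R), 31 (L/I), 34 (G/C), 37 (Q/L).
p = 11/37 = 0.297297.
d = −ln(1 − 0.297297) = −ln(0.702703) = 0.3528.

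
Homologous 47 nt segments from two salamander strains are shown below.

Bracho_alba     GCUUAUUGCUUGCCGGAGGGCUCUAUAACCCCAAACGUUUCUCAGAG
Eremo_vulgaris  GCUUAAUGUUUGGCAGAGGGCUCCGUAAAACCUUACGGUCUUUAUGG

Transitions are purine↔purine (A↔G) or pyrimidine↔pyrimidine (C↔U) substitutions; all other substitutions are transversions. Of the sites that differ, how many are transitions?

Mismatches occur at site 6 (U→A, transversion), site 9 (C→U, transition), site 13 (C→G, transversion), site 15 (G→A, transition), site 24 (U→C, transition), site 25 (A→G, transition), site 29 (C→A, transversion), site 30 (C→A, transversion), site 33 (A→U, transversion), site 34 (A→U, transversion), site 38 (U→G, transversion), site 40 (U→C, transition), site 41 (C→U, transition), site 43 (C→U, transition), site 45 (G→U, transversion), site 46 (A→G, transition).
Of the 16 differences, 8 transitions and 8 transversions, so the answer is 8.

8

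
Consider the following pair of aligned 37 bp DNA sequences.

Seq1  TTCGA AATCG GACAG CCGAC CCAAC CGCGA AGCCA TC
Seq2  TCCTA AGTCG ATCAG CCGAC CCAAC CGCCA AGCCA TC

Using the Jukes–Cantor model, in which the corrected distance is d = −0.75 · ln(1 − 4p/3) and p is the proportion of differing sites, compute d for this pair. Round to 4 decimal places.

The sequences differ at positions 2 (T/C), 4 (G/T), 7 (A/G), 11 (G/A), 12 (A/T), 29 (G/C).
p = 6/37 = 0.162162.
d = −0.75 · ln(1 − (4/3)·0.162162) = −0.75 · ln(0.783784) = −0.75 · (-0.243622) = 0.1827.

0.1827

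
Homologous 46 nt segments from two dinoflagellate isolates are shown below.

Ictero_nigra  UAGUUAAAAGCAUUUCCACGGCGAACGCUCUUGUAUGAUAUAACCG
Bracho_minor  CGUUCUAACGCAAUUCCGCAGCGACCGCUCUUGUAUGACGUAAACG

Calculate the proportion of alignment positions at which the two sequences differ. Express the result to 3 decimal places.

The sequences differ at positions 1 (U/C), 2 (A/G), 3 (G/U), 5 (U/C), 6 (A/U), 9 (A/C), 13 (U/A), 18 (A/G), 20 (G/A), 25 (A/C), 39 (U/C), 40 (A/G), 44 (C/A).
There are 13 differences over 46 sites, so p = 13/46 = 0.283.

0.283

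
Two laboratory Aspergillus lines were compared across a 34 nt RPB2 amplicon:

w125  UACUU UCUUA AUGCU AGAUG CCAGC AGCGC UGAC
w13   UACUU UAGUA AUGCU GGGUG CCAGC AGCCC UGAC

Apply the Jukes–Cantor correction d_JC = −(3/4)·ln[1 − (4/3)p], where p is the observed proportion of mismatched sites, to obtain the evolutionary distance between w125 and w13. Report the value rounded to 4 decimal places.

0.1637

The sequences differ at positions 7 (C/A), 8 (U/G), 16 (A/G), 18 (A/G), 29 (G/C).
p = 5/34 = 0.147059.
d = −0.75 · ln(1 − (4/3)·0.147059) = −0.75 · ln(0.803921) = −0.75 · (-0.218254) = 0.1637.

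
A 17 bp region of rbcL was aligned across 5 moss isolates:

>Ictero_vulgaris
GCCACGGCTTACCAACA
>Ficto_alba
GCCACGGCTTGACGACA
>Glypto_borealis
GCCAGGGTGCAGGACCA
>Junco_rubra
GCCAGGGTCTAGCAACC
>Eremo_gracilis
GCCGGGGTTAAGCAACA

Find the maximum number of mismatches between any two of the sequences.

Pairwise Hamming distances:
  Ictero_vulgaris vs Ficto_alba: 3
  Ictero_vulgaris vs Glypto_borealis: 7
  Ictero_vulgaris vs Junco_rubra: 5
  Ictero_vulgaris vs Eremo_gracilis: 5
  Ficto_alba vs Glypto_borealis: 9
  Ficto_alba vs Junco_rubra: 7
  Ficto_alba vs Eremo_gracilis: 7
  Glypto_borealis vs Junco_rubra: 5
  Glypto_borealis vs Eremo_gracilis: 5
  Junco_rubra vs Eremo_gracilis: 4
The largest is 9, between Ficto_alba and Glypto_borealis.

9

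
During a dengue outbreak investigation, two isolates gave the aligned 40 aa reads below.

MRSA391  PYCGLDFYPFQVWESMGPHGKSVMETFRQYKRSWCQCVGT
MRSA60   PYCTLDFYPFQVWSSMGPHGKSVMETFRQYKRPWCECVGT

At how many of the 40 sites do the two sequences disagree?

4

The sequences differ at positions 4 (G/T), 14 (E/S), 33 (S/P), 36 (Q/E).
That gives 4 mismatches out of 40 aligned sites, so the Hamming distance is 4.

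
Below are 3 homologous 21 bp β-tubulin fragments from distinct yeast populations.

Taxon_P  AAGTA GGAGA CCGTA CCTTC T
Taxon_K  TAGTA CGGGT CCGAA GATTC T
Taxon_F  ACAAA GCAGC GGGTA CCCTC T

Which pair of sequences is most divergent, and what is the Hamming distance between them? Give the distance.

Pairwise Hamming distances:
  Taxon_P vs Taxon_K: 7
  Taxon_P vs Taxon_F: 8
  Taxon_K vs Taxon_F: 14
The largest is 14, between Taxon_K and Taxon_F.

14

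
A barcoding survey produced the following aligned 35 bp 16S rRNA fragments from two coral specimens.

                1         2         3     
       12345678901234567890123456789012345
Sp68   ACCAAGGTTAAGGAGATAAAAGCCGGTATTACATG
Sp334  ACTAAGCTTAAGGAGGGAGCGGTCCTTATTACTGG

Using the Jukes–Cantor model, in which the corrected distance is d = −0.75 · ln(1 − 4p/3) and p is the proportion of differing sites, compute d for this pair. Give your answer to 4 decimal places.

0.4582

Differing sites — 3:C/T; 7:G/C; 16:A/G; 17:T/G; 19:A/G; 20:A/C; 21:A/G; 23:C/T; 25:G/C; 26:G/T; 33:A/T; 34:T/G.
p = 12/35 = 0.342857.
d = −0.75 · ln(1 − (4/3)·0.342857) = −0.75 · ln(0.542857) = −0.75 · (-0.610909) = 0.4582.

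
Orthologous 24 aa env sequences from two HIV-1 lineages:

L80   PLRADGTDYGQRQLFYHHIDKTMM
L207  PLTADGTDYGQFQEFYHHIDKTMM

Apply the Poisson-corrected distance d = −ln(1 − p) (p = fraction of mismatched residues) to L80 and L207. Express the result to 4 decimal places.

Mismatches occur at site 3 (R↔T), site 12 (R↔F), site 14 (L↔E).
p = 3/24 = 0.125000.
d = −ln(1 − 0.125000) = −ln(0.875000) = 0.1335.

0.1335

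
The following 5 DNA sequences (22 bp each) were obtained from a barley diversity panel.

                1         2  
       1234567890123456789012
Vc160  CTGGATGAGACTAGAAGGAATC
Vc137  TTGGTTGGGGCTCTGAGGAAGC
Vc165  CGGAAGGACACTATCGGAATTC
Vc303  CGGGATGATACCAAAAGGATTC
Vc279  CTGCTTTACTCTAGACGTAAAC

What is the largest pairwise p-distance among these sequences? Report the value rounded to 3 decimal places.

Pairwise Hamming distances:
  Vc160 vs Vc137: 8
  Vc160 vs Vc165: 9
  Vc160 vs Vc303: 5
  Vc160 vs Vc279: 8
  Vc137 vs Vc165: 14
  Vc137 vs Vc303: 12
  Vc137 vs Vc279: 12
  Vc165 vs Vc303: 8
  Vc165 vs Vc279: 12
  Vc303 vs Vc279: 12
The largest is 14 mismatches, between Vc137 and Vc165; p = 14/22 = 0.636.

0.636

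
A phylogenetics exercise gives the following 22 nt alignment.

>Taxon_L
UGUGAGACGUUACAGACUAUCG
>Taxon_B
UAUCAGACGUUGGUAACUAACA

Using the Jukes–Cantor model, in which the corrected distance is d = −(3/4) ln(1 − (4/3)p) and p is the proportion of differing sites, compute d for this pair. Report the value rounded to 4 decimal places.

0.4975

Differing sites — 2:G/A; 4:G/C; 12:A/G; 13:C/G; 14:A/U; 15:G/A; 20:U/A; 22:G/A.
p = 8/22 = 0.363636.
d = −0.75 · ln(1 − (4/3)·0.363636) = −0.75 · ln(0.515152) = −0.75 · (-0.663293) = 0.4975.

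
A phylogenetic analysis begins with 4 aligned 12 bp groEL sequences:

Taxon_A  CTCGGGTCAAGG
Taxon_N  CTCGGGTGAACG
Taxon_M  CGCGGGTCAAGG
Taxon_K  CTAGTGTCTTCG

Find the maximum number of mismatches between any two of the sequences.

Pairwise Hamming distances:
  Taxon_A vs Taxon_N: 2
  Taxon_A vs Taxon_M: 1
  Taxon_A vs Taxon_K: 5
  Taxon_N vs Taxon_M: 3
  Taxon_N vs Taxon_K: 5
  Taxon_M vs Taxon_K: 6
The largest is 6, between Taxon_M and Taxon_K.

6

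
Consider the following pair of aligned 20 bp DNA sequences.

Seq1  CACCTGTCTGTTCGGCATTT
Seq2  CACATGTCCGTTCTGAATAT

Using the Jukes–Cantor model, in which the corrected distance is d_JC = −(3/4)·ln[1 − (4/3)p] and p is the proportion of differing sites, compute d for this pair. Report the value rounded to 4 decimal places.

0.3041

Mismatches occur at site 4 (C↔A), site 9 (T↔C), site 14 (G↔T), site 16 (C↔A), site 19 (T↔A).
p = 5/20 = 0.250000.
d = −0.75 · ln(1 − (4/3)·0.250000) = −0.75 · ln(0.666667) = −0.75 · (-0.405465) = 0.3041.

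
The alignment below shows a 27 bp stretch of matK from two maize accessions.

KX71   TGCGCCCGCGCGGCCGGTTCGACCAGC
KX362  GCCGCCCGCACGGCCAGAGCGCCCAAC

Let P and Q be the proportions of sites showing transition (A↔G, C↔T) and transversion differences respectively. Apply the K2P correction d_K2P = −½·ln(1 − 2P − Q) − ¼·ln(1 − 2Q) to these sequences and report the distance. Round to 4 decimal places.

0.3773

Mismatches occur at site 1 (T↔G, transversion), site 2 (G↔C, transversion), site 10 (G↔A, transition), site 16 (G↔A, transition), site 18 (T↔A, transversion), site 19 (T↔G, transversion), site 22 (A↔C, transversion), site 26 (G↔A, transition).
Of the 8 differences, 3 transitions and 5 transversions over 27 sites: P = 3/27 = 0.111111, Q = 5/27 = 0.185185.
d = −0.5·ln(0.592593) − 0.25·ln(0.629630) = −0.5·(-0.523247) − 0.25·(-0.462623) = 0.3773.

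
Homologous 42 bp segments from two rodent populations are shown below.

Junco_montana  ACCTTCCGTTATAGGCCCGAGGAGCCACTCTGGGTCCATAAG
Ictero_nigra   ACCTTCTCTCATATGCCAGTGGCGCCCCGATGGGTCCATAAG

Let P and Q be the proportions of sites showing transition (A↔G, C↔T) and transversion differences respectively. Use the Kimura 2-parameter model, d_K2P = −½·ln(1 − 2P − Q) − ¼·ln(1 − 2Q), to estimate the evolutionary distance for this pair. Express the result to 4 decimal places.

0.2881

Differing sites — 7:C/T (Ti); 8:G/C (Tv); 10:T/C (Ti); 14:G/T (Tv); 18:C/A (Tv); 20:A/T (Tv); 23:A/C (Tv); 27:A/C (Tv); 29:T/G (Tv); 30:C/A (Tv).
Of the 10 differences, 2 transitions and 8 transversions over 42 sites: P = 2/42 = 0.047619, Q = 8/42 = 0.190476.
d = −0.5·ln(0.714286) − 0.25·ln(0.619048) = −0.5·(-0.336472) − 0.25·(-0.479572) = 0.2881.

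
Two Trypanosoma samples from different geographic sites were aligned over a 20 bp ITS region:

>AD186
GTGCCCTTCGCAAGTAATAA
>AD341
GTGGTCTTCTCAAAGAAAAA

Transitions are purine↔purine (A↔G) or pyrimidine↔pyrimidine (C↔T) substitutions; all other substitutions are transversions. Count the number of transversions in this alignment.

4

The sequences differ at positions 4 (C/G, transversion), 5 (C/T, transition), 10 (G/T, transversion), 14 (G/A, transition), 15 (T/G, transversion), 18 (T/A, transversion).
Of the 6 differences, 2 transitions and 4 transversions, so the answer is 4.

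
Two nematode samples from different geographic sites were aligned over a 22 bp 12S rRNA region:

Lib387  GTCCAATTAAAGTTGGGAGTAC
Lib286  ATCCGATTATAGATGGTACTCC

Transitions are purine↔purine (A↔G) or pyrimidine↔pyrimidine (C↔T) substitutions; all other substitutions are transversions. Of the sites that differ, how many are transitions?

The sequences differ at positions 1 (G/A, transition), 5 (A/G, transition), 10 (A/T, transversion), 13 (T/A, transversion), 17 (G/T, transversion), 19 (G/C, transversion), 21 (A/C, transversion).
Of the 7 differences, 2 transitions and 5 transversions, so the answer is 2.

2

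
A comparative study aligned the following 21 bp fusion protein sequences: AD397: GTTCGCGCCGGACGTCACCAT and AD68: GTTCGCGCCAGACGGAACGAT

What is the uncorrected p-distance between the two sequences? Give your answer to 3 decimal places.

0.190

Mismatches occur at site 10 (G→A), site 15 (T→G), site 16 (C→A), site 19 (C→G).
There are 4 differences over 21 sites, so p = 4/21 = 0.190.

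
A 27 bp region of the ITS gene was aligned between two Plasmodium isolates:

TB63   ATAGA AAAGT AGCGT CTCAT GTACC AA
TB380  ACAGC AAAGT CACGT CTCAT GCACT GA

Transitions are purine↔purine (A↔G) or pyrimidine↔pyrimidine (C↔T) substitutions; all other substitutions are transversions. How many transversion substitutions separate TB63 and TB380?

2

The sequences differ at positions 2 (T/C, transition), 5 (A/C, transversion), 11 (A/C, transversion), 12 (G/A, transition), 22 (T/C, transition), 25 (C/T, transition), 26 (A/G, transition).
Of the 7 differences, 5 transitions and 2 transversions, so the answer is 2.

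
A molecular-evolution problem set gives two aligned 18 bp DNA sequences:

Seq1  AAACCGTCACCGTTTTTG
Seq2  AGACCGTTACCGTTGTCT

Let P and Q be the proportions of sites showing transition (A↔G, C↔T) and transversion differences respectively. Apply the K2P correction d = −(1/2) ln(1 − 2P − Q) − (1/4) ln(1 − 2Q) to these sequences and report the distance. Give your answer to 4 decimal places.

Mismatches occur at site 2 (A→G, transition), site 8 (C→T, transition), site 15 (T→G, transversion), site 17 (T→C, transition), site 18 (G→T, transversion).
Of the 5 differences, 3 transitions and 2 transversions over 18 sites: P = 3/18 = 0.166667, Q = 2/18 = 0.111111.
d = −0.5·ln(0.555555) − 0.25·ln(0.777778) = −0.5·(-0.587788) − 0.25·(-0.251314) = 0.3567.

0.3567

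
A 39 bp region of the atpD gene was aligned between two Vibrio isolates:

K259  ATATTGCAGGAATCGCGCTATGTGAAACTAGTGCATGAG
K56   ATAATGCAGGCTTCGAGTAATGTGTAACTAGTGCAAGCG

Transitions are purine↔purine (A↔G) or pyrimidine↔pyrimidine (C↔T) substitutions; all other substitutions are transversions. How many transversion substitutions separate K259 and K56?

8

Differing sites — 4:T/A (Tv); 11:A/C (Tv); 12:A/T (Tv); 16:C/A (Tv); 18:C/T (Ti); 19:T/A (Tv); 25:A/T (Tv); 36:T/A (Tv); 38:A/C (Tv).
Of the 9 differences, 1 transition and 8 transversions, so the answer is 8.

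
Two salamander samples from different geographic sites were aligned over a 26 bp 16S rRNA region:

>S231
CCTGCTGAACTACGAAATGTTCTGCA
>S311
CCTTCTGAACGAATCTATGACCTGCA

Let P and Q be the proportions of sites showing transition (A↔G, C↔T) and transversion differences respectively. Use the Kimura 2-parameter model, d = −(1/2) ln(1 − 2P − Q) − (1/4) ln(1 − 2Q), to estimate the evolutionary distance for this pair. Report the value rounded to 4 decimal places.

0.4057

Differing sites — 4:G/T (Tv); 11:T/G (Tv); 13:C/A (Tv); 14:G/T (Tv); 15:A/C (Tv); 16:A/T (Tv); 20:T/A (Tv); 21:T/C (Ti).
Of the 8 differences, 1 transition and 7 transversions over 26 sites: P = 1/26 = 0.038462, Q = 7/26 = 0.269231.
d = −0.5·ln(0.653845) − 0.25·ln(0.461538) = −0.5·(-0.424885) − 0.25·(-0.773191) = 0.4057.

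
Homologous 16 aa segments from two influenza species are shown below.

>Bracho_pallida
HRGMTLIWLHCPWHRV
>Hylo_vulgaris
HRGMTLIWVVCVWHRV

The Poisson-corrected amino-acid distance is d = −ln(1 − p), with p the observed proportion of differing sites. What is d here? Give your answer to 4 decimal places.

0.2076

The sequences differ at positions 9 (L/V), 10 (H/V), 12 (P/V).
p = 3/16 = 0.187500.
d = −ln(1 − 0.187500) = −ln(0.812500) = 0.2076.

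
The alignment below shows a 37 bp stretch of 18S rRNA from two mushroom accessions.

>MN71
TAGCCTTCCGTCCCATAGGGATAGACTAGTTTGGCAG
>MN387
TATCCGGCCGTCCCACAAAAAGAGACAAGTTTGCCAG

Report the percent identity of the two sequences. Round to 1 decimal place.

The sequences differ at positions 3 (G/T), 6 (T/G), 7 (T/G), 16 (T/C), 18 (G/A), 19 (G/A), 20 (G/A), 22 (T/G), 27 (T/A), 34 (G/C).
27 of the 37 sites match, so the percent identity is 27/37 × 100 = 73.0%.

73.0%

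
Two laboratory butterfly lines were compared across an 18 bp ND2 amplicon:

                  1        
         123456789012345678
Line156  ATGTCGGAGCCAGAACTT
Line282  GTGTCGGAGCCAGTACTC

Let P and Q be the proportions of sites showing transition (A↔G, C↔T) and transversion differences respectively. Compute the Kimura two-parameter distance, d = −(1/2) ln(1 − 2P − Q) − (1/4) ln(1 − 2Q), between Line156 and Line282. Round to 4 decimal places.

0.1922

The sequences differ at positions 1 (A/G, transition), 14 (A/T, transversion), 18 (T/C, transition).
Of the 3 differences, 2 transitions and 1 transversion over 18 sites: P = 2/18 = 0.111111, Q = 1/18 = 0.055556.
d = −0.5·ln(0.722222) − 0.25·ln(0.888888) = −0.5·(-0.325423) − 0.25·(-0.117784) = 0.1922.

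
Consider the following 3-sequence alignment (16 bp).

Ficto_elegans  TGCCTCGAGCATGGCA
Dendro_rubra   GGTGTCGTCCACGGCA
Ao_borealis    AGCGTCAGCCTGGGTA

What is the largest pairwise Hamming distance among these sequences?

Pairwise Hamming distances:
  Ficto_elegans vs Dendro_rubra: 6
  Ficto_elegans vs Ao_borealis: 8
  Dendro_rubra vs Ao_borealis: 7
The largest is 8, between Ficto_elegans and Ao_borealis.

8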